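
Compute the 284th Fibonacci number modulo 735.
438

Matrix identity: Q^n = [[F_(n+1), F_n], [F_n, F_(n-1)]] with Q = [[1,1],[1,0]].
n = 284 = 100011100₂. Square-and-multiply, entries mod 735:
Q^1 = [[1,1],[1,0]]
Q^2 = (Q^1)² = [[2,1],[1,1]]
Q^4 = (Q^2)² = [[5,3],[3,2]]
Q^8 = (Q^4)² = [[34,21],[21,13]]
Q^17 = (Q^8)²·Q = [[379,127],[127,252]]
Q^35 = (Q^17)²·Q = [[297,275],[275,22]]
Q^71 = (Q^35)²·Q = [[189,664],[664,260]]
Q^142 = (Q^71)² = [[337,461],[461,611]]
Q^284 = (Q^142)² = [[485,438],[438,47]]
F_284 mod 735 = Q^284[0][1] = 438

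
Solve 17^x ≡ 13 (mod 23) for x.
2

Baby-step giant-step with step n = ⌈√23⌉ = 5.
Baby steps 17^j mod 23 (j:value) for j=0..4: 0:1, 1:17, 2:13, 3:14, 4:8.
h = 13 is already in the table at j=2, so x = 2.
Check: 17^2 ≡ 13 (mod 23).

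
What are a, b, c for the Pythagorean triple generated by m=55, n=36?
(1729, 3960, 4321)

Euclid's formula: a = m² - n², b = 2mn, c = m² + n²
m = 55, n = 36
a = 55² - 36² = 3025 - 1296 = 1729
b = 2 × 55 × 36 = 3960
c = 55² + 36² = 3025 + 1296 = 4321
Verification: 1729² + 3960² = 2989441 + 15681600 = 18671041 = 4321² ✓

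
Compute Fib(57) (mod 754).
378

Matrix identity: Q^n = [[F_(n+1), F_n], [F_n, F_(n-1)]] with Q = [[1,1],[1,0]].
n = 57 = 111001₂. Square-and-multiply, entries mod 754:
Q^1 = [[1,1],[1,0]]
Q^3 = (Q^1)²·Q = [[3,2],[2,1]]
Q^7 = (Q^3)²·Q = [[21,13],[13,8]]
Q^14 = (Q^7)² = [[610,377],[377,233]]
Q^28 = (Q^14)² = [[1,377],[377,378]]
Q^57 = (Q^28)²·Q = [[1,378],[378,377]]
F_57 mod 754 = Q^57[0][1] = 378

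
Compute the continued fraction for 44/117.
[0; 2, 1, 1, 1, 14]

Euclidean algorithm steps:
44 = 0 × 117 + 44
117 = 2 × 44 + 29
44 = 1 × 29 + 15
29 = 1 × 15 + 14
15 = 1 × 14 + 1
14 = 14 × 1 + 0
Continued fraction: [0; 2, 1, 1, 1, 14]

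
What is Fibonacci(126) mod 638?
580

Matrix identity: Q^n = [[F_(n+1), F_n], [F_n, F_(n-1)]] with Q = [[1,1],[1,0]].
n = 126 = 1111110₂. Square-and-multiply, entries mod 638:
Q^1 = [[1,1],[1,0]]
Q^3 = (Q^1)²·Q = [[3,2],[2,1]]
Q^7 = (Q^3)²·Q = [[21,13],[13,8]]
Q^15 = (Q^7)²·Q = [[349,610],[610,377]]
Q^31 = (Q^15)²·Q = [[177,89],[89,88]]
Q^63 = (Q^31)²·Q = [[311,332],[332,617]]
Q^126 = (Q^63)² = [[233,580],[580,291]]
F_126 mod 638 = Q^126[0][1] = 580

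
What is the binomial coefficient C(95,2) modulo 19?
0

Using Lucas' theorem:
Write n=95 and k=2 in base 19:
n in base 19: [5, 0]
k in base 19: [0, 2]
C(95,2) mod 19 = ∏ C(n_i, k_i) mod 19
Digit binomials (mod 19): C(5,0) = 1; C(0,2) = 0 (k_i > n_i)
Product: 1 × 0 = 0 ≡ 0 (mod 19)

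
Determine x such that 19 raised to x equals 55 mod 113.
31

Baby-step giant-step with step n = ⌈√113⌉ = 11.
Baby steps 19^j mod 113 (j:value) for j=0..10: 0:1, 1:19, 2:22, 3:79, 4:32, 5:43, 6:26, 7:42, 8:7, 9:20, 10:41.
Giant-step multiplier: 19^(-11) ≡ 19^(112-11) = 19^101 ≡ 47 (mod 113).
Giant steps γ_i = 55·47^i mod 113: γ_0=55, γ_1=99, γ_2=20 (in table at j=9).
x = i·n + j = 2·11 + 9 = 31.
Check: 19^31 ≡ 55 (mod 113).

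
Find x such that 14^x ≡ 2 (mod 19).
13

Baby-step giant-step with step n = ⌈√19⌉ = 5.
Baby steps 14^j mod 19 (j:value) for j=0..4: 0:1, 1:14, 2:6, 3:8, 4:17.
Giant-step multiplier: 14^(-5) ≡ 14^(18-5) = 14^13 ≡ 2 (mod 19).
Giant steps γ_i = 2·2^i mod 19: γ_0=2, γ_1=4, γ_2=8 (in table at j=3).
x = i·n + j = 2·5 + 3 = 13.
Check: 14^13 ≡ 2 (mod 19).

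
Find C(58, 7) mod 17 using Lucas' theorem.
1

Using Lucas' theorem:
Write n=58 and k=7 in base 17:
n in base 17: [3, 7]
k in base 17: [0, 7]
C(58,7) mod 17 = ∏ C(n_i, k_i) mod 17
Digit binomials (mod 17): C(3,0) = 1; C(7,7) = 1
Product: 1 × 1 = 1 ≡ 1 (mod 17)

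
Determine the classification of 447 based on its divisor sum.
deficient

Proper divisors of 447: sum = 1 + 3 + 149 = 153
Since 153 < 447, 447 is deficient.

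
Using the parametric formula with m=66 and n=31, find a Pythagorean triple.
(3395, 4092, 5317)

Euclid's formula: a = m² - n², b = 2mn, c = m² + n²
m = 66, n = 31
a = 66² - 31² = 4356 - 961 = 3395
b = 2 × 66 × 31 = 4092
c = 66² + 31² = 4356 + 961 = 5317
Verification: 3395² + 4092² = 11526025 + 16744464 = 28270489 = 5317² ✓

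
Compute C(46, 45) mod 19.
8

Using Lucas' theorem:
Write n=46 and k=45 in base 19:
n in base 19: [2, 8]
k in base 19: [2, 7]
C(46,45) mod 19 = ∏ C(n_i, k_i) mod 19
Digit binomials (mod 19): C(2,2) = 1; C(8,7) = 8
Product: 1 × 8 = 8 ≡ 8 (mod 19)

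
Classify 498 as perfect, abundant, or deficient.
abundant

Proper divisors of 498: sum = 1 + 2 + 3 + 6 + 83 + 166 + 249 = 510
Since 510 > 498, 498 is abundant.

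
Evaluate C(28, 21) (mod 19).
17

Using Lucas' theorem:
Write n=28 and k=21 in base 19:
n in base 19: [1, 9]
k in base 19: [1, 2]
C(28,21) mod 19 = ∏ C(n_i, k_i) mod 19
Digit binomials (mod 19): C(1,1) = 1; C(9,2) = 36 ≡ 17
Product: 1 × 17 = 17 ≡ 17 (mod 19)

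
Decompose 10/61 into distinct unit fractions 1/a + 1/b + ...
1/7 + 1/48 + 1/4100 + 1/21008400

Greedy algorithm:
10/61: ceiling(61/10) = 7, use 1/7
9/427: ceiling(427/9) = 48, use 1/48
5/20496: ceiling(20496/5) = 4100, use 1/4100
1/21008400: ceiling(21008400/1) = 21008400, use 1/21008400
Result: 10/61 = 1/7 + 1/48 + 1/4100 + 1/21008400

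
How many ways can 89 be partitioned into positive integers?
49995925

p(n) counts ways to write n as a sum of positive integers (order ignored).
Euler's pentagonal recurrence: p(k) = p(k-1) + p(k-2) - p(k-5) - p(k-7) + p(k-12) + p(k-15) - ... (offsets j(3j∓1)/2, signs ++--, p(0)=1, p(<0)=0).
DP table for k = 0..88: p(0)=1, p(1)=1, p(2)=2, p(3)=3, p(4)=5, p(5)=7, p(6)=11, p(7)=15, p(8)=22, p(9)=30, p(10)=42, p(11)=56, p(12)=77, p(13)=101, p(14)=135, p(15)=176, p(16)=231, p(17)=297, p(18)=385, p(19)=490, p(20)=627, p(21)=792, p(22)=1002, p(23)=1255, p(24)=1575, p(25)=1958, p(26)=2436, p(27)=3010, p(28)=3718, p(29)=4565, p(30)=5604, p(31)=6842, p(32)=8349, p(33)=10143, p(34)=12310, p(35)=14883, p(36)=17977, p(37)=21637, p(38)=26015, p(39)=31185, p(40)=37338, p(41)=44583, p(42)=53174, p(43)=63261, p(44)=75175, p(45)=89134, p(46)=105558, p(47)=124754, p(48)=147273, p(49)=173525, p(50)=204226, p(51)=239943, p(52)=281589, p(53)=329931, p(54)=386155, p(55)=451276, p(56)=526823, p(57)=614154, p(58)=715220, p(59)=831820, p(60)=966467, p(61)=1121505, p(62)=1300156, p(63)=1505499, p(64)=1741630, p(65)=2012558, p(66)=2323520, p(67)=2679689, p(68)=3087735, p(69)=3554345, p(70)=4087968, p(71)=4697205, p(72)=5392783, p(73)=6185689, p(74)=7089500, p(75)=8118264, p(76)=9289091, p(77)=10619863, p(78)=12132164, p(79)=13848650, p(80)=15796476, p(81)=18004327, p(82)=20506255, p(83)=23338469, p(84)=26543660, p(85)=30167357, p(86)=34262962, p(87)=38887673, p(88)=44108109.
Final step: p(89) = p(88) + p(87) - p(84) - p(82) + p(77) + p(74) - p(67) - p(63) + p(54) + p(49) - p(38) - p(32) + p(19) + p(12)
= 44108109 + 38887673 - 26543660 - 20506255 + 10619863 + 7089500 - 2679689 - 1505499 + 386155 + 173525 - 26015 - 8349 + 490 + 77
= 49995925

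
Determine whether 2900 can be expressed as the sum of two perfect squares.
14² + 52² (a=14, b=52)

Factorization: 2900 = 2^2 × 5^2 × 29
By Fermat: n is sum of two squares iff every prime p ≡ 3 (mod 4) appears to even power.
All primes ≡ 3 (mod 4) appear to even power.
Search a = 0, 1, 2, … for 2900 - a² a perfect square: first hit at a = 14: 2900 - 196 = 2704 = 52².
2900 = 14² + 52² = 196 + 2704 ✓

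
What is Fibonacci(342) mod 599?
311

Matrix identity: Q^n = [[F_(n+1), F_n], [F_n, F_(n-1)]] with Q = [[1,1],[1,0]].
n = 342 = 101010110₂. Square-and-multiply, entries mod 599:
Q^1 = [[1,1],[1,0]]
Q^2 = (Q^1)² = [[2,1],[1,1]]
Q^5 = (Q^2)²·Q = [[8,5],[5,3]]
Q^10 = (Q^5)² = [[89,55],[55,34]]
Q^21 = (Q^10)²·Q = [[340,164],[164,176]]
Q^42 = (Q^21)² = [[533,165],[165,368]]
Q^85 = (Q^42)²·Q = [[546,433],[433,113]]
Q^171 = (Q^85)²·Q = [[39,415],[415,223]]
Q^342 = (Q^171)² = [[36,311],[311,324]]
F_342 mod 599 = Q^342[0][1] = 311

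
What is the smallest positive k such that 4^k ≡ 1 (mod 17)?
4

17 is prime, so ord(4) divides φ(17) = 16.
Divisors of 16: 1, 2, 4, 8, 16.
Repeated squaring: 4^1 ≡ 4, 4^2 ≡ 16, 4^4 ≡ 1, 4^8 ≡ 1, 4^16 ≡ 1 (mod 17).
Test 4^d mod 17 for each divisor d in increasing order:
4^1 ≡ 4
4^2 ≡ 16
4^4 ≡ 1  ← first divisor giving 1
The order is 4.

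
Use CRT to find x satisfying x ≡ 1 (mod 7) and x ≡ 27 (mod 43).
113

Using Chinese Remainder Theorem:
M = 7 × 43 = 301
M1 = 43, M2 = 7
y1 = 43^(-1) mod 7 = 1
y2 = 7^(-1) mod 43 = 37
x = (1×43×1 + 27×7×37) mod 301 = 113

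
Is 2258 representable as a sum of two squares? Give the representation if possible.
7² + 47² (a=7, b=47)

Factorization: 2258 = 2 × 1129
By Fermat: n is sum of two squares iff every prime p ≡ 3 (mod 4) appears to even power.
All primes ≡ 3 (mod 4) appear to even power.
Search a = 0, 1, 2, … for 2258 - a² a perfect square: first hit at a = 7: 2258 - 49 = 2209 = 47².
2258 = 7² + 47² = 49 + 2209 ✓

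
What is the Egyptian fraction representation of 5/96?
1/20 + 1/480

Greedy algorithm:
5/96: ceiling(96/5) = 20, use 1/20
1/480: ceiling(480/1) = 480, use 1/480
Result: 5/96 = 1/20 + 1/480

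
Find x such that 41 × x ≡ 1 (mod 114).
89

gcd(41, 114) = 1, so the inverse exists.
Extended Euclidean algorithm on (114, 41):
114 = 2 × 41 + 32  ⟹  32 = (1)·114 + (-2)·41
41 = 1 × 32 + 9  ⟹  9 = (-1)·114 + (3)·41
32 = 3 × 9 + 5  ⟹  5 = (4)·114 + (-11)·41
9 = 1 × 5 + 4  ⟹  4 = (-5)·114 + (14)·41
5 = 1 × 4 + 1  ⟹  1 = (9)·114 + (-25)·41
So (-25)·41 ≡ 1 (mod 114), i.e. 41^(-1) ≡ -25 ≡ 89 (mod 114).
Check: 41 × 89 = 3649 ≡ 1 (mod 114)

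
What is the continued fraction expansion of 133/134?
[0; 1, 133]

Euclidean algorithm steps:
133 = 0 × 134 + 133
134 = 1 × 133 + 1
133 = 133 × 1 + 0
Continued fraction: [0; 1, 133]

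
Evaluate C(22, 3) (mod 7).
0

Using Lucas' theorem:
Write n=22 and k=3 in base 7:
n in base 7: [3, 1]
k in base 7: [0, 3]
C(22,3) mod 7 = ∏ C(n_i, k_i) mod 7
Digit binomials (mod 7): C(3,0) = 1; C(1,3) = 0 (k_i > n_i)
Product: 1 × 0 = 0 ≡ 0 (mod 7)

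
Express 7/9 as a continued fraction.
[0; 1, 3, 2]

Euclidean algorithm steps:
7 = 0 × 9 + 7
9 = 1 × 7 + 2
7 = 3 × 2 + 1
2 = 2 × 1 + 0
Continued fraction: [0; 1, 3, 2]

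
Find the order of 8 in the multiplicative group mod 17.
8

17 is prime, so ord(8) divides φ(17) = 16.
Divisors of 16: 1, 2, 4, 8, 16.
Repeated squaring: 8^1 ≡ 8, 8^2 ≡ 13, 8^4 ≡ 16, 8^8 ≡ 1, 8^16 ≡ 1 (mod 17).
Test 8^d mod 17 for each divisor d in increasing order:
8^1 ≡ 8
8^2 ≡ 13
8^4 ≡ 16
8^8 ≡ 1  ← first divisor giving 1
The order is 8.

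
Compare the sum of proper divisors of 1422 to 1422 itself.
abundant

Proper divisors of 1422: sum = 1 + 2 + 3 + 6 + 9 + 18 + 79 + 158 + 237 + 474 + 711 = 1698
Since 1698 > 1422, 1422 is abundant.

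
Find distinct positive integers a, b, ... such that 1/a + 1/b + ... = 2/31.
1/16 + 1/496

Greedy algorithm:
2/31: ceiling(31/2) = 16, use 1/16
1/496: ceiling(496/1) = 496, use 1/496
Result: 2/31 = 1/16 + 1/496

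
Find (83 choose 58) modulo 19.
9

Using Lucas' theorem:
Write n=83 and k=58 in base 19:
n in base 19: [4, 7]
k in base 19: [3, 1]
C(83,58) mod 19 = ∏ C(n_i, k_i) mod 19
Digit binomials (mod 19): C(4,3) = 4; C(7,1) = 7
Product: 4 × 7 = 28 ≡ 9 (mod 19)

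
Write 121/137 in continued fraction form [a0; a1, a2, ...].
[0; 1, 7, 1, 1, 3, 2]

Euclidean algorithm steps:
121 = 0 × 137 + 121
137 = 1 × 121 + 16
121 = 7 × 16 + 9
16 = 1 × 9 + 7
9 = 1 × 7 + 2
7 = 3 × 2 + 1
2 = 2 × 1 + 0
Continued fraction: [0; 1, 7, 1, 1, 3, 2]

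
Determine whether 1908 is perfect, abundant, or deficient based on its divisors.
abundant

Proper divisors of 1908: sum = 1 + 2 + 3 + 4 + 6 + 9 + 12 + 18 + ... + 318 + 477 + 636 + 954 (17 divisors) = 3006
Since 3006 > 1908, 1908 is abundant.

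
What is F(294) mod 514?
320

Matrix identity: Q^n = [[F_(n+1), F_n], [F_n, F_(n-1)]] with Q = [[1,1],[1,0]].
n = 294 = 100100110₂. Square-and-multiply, entries mod 514:
Q^1 = [[1,1],[1,0]]
Q^2 = (Q^1)² = [[2,1],[1,1]]
Q^4 = (Q^2)² = [[5,3],[3,2]]
Q^9 = (Q^4)²·Q = [[55,34],[34,21]]
Q^18 = (Q^9)² = [[69,14],[14,55]]
Q^36 = (Q^18)² = [[331,194],[194,137]]
Q^73 = (Q^36)²·Q = [[7,193],[193,328]]
Q^147 = (Q^73)²·Q = [[181,290],[290,405]]
Q^294 = (Q^147)² = [[183,320],[320,377]]
F_294 mod 514 = Q^294[0][1] = 320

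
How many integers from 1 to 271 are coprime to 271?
270

271 = 271
φ(n) = n × ∏(1 - 1/p) for each prime p dividing n
φ(271) = 271 × (1 - 1/271) = 270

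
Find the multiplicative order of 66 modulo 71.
10

71 is prime, so ord(66) divides φ(71) = 70.
Divisors of 70: 1, 2, 5, 7, 10, 14, 35, 70.
Repeated squaring: 66^1 ≡ 66, 66^2 ≡ 25, 66^4 ≡ 57, 66^8 ≡ 54, 66^16 ≡ 5, 66^32 ≡ 25, 66^64 ≡ 57 (mod 71).
Test 66^d mod 71 for each divisor d in increasing order:
66^1 ≡ 66
66^2 ≡ 25
66^5 = 66^4·66^1 ≡ 70
66^7 = 66^4·66^2·66^1 ≡ 46
66^10 = 66^8·66^2 ≡ 1  ← first divisor giving 1
The order is 10.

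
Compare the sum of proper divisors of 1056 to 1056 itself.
abundant

Proper divisors of 1056: sum = 1 + 2 + 3 + 4 + 6 + 8 + 11 + 12 + ... + 176 + 264 + 352 + 528 (23 divisors) = 1968
Since 1968 > 1056, 1056 is abundant.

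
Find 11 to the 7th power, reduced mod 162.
29

Repeated squaring. Binary of 7 = 111.
11^1 ≡ 11 (mod 162); 11^2 ≡ 121 (mod 162); 11^4 ≡ 61 (mod 162)
11^7 = 11^1 × 11^2 × 11^4 ≡ 29 (mod 162)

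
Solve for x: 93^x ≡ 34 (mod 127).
64

Baby-step giant-step with step n = ⌈√127⌉ = 12.
Baby steps 93^j mod 127 (j:value) for j=0..11: 0:1, 1:93, 2:13, 3:66, 4:42, 5:96, 6:38, 7:105, 8:113, 9:95, 10:72, 11:92.
Giant-step multiplier: 93^(-12) ≡ 93^(126-12) = 93^114 ≡ 100 (mod 127).
Giant steps γ_i = 34·100^i mod 127: γ_0=34, γ_1=98, γ_2=21, γ_3=68, γ_4=69, γ_5=42 (in table at j=4).
x = i·n + j = 5·12 + 4 = 64.
Check: 93^64 ≡ 34 (mod 127).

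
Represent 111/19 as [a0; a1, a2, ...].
[5; 1, 5, 3]

Euclidean algorithm steps:
111 = 5 × 19 + 16
19 = 1 × 16 + 3
16 = 5 × 3 + 1
3 = 3 × 1 + 0
Continued fraction: [5; 1, 5, 3]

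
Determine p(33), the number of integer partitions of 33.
10143

p(n) counts ways to write n as a sum of positive integers (order ignored).
Euler's pentagonal recurrence: p(k) = p(k-1) + p(k-2) - p(k-5) - p(k-7) + p(k-12) + p(k-15) - ... (offsets j(3j∓1)/2, signs ++--, p(0)=1, p(<0)=0).
DP table for k = 0..32: p(0)=1, p(1)=1, p(2)=2, p(3)=3, p(4)=5, p(5)=7, p(6)=11, p(7)=15, p(8)=22, p(9)=30, p(10)=42, p(11)=56, p(12)=77, p(13)=101, p(14)=135, p(15)=176, p(16)=231, p(17)=297, p(18)=385, p(19)=490, p(20)=627, p(21)=792, p(22)=1002, p(23)=1255, p(24)=1575, p(25)=1958, p(26)=2436, p(27)=3010, p(28)=3718, p(29)=4565, p(30)=5604, p(31)=6842, p(32)=8349.
Final step: p(33) = p(32) + p(31) - p(28) - p(26) + p(21) + p(18) - p(11) - p(7)
= 8349 + 6842 - 3718 - 2436 + 792 + 385 - 56 - 15
= 10143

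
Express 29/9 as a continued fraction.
[3; 4, 2]

Euclidean algorithm steps:
29 = 3 × 9 + 2
9 = 4 × 2 + 1
2 = 2 × 1 + 0
Continued fraction: [3; 4, 2]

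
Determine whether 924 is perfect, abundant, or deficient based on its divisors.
abundant

Proper divisors of 924: sum = 1 + 2 + 3 + 4 + 6 + 7 + 11 + 12 + ... + 154 + 231 + 308 + 462 (23 divisors) = 1764
Since 1764 > 924, 924 is abundant.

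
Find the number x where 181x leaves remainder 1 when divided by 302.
297

gcd(181, 302) = 1, so the inverse exists.
Extended Euclidean algorithm on (302, 181):
302 = 1 × 181 + 121  ⟹  121 = (1)·302 + (-1)·181
181 = 1 × 121 + 60  ⟹  60 = (-1)·302 + (2)·181
121 = 2 × 60 + 1  ⟹  1 = (3)·302 + (-5)·181
So (-5)·181 ≡ 1 (mod 302), i.e. 181^(-1) ≡ -5 ≡ 297 (mod 302).
Check: 181 × 297 = 53757 ≡ 1 (mod 302)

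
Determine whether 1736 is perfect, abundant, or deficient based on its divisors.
abundant

Proper divisors of 1736: sum = 1 + 2 + 4 + 7 + 8 + 14 + 28 + 31 + 56 + 62 + 124 + 217 + 248 + 434 + 868 = 2104
Since 2104 > 1736, 1736 is abundant.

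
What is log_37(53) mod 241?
38

Baby-step giant-step with step n = ⌈√241⌉ = 16.
Baby steps 37^j mod 241 (j:value) for j=0..15: 0:1, 1:37, 2:164, 3:43, 4:145, 5:63, 6:162, 7:210, 8:58, 9:218, 10:113, 11:84, 12:216, 13:39, 14:238, 15:130.
Giant-step multiplier: 37^(-16) ≡ 37^(240-16) = 37^224 ≡ 24 (mod 241).
Giant steps γ_i = 53·24^i mod 241: γ_0=53, γ_1=67, γ_2=162 (in table at j=6).
x = i·n + j = 2·16 + 6 = 38.
Check: 37^38 ≡ 53 (mod 241).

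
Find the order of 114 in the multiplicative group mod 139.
138

139 is prime, so ord(114) divides φ(139) = 138.
Divisors of 138: 1, 2, 3, 6, 23, 46, 69, 138.
Repeated squaring: 114^1 ≡ 114, 114^2 ≡ 69, 114^4 ≡ 35, 114^8 ≡ 113, 114^16 ≡ 120, 114^32 ≡ 83, 114^64 ≡ 78, 114^128 ≡ 107 (mod 139).
Test 114^d mod 139 for each divisor d in increasing order:
114^1 ≡ 114
114^2 ≡ 69
114^3 = 114^2·114^1 ≡ 82
114^6 = 114^4·114^2 ≡ 52
114^23 = 114^16·114^4·114^2·114^1 ≡ 97
114^46 = 114^32·114^8·114^4·114^2 ≡ 96
114^69 = 114^64·114^4·114^1 ≡ 138
114^138 = 114^128·114^8·114^2 ≡ 1  ← first divisor giving 1
The order is 138.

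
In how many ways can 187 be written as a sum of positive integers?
1280011042268

p(n) counts ways to write n as a sum of positive integers (order ignored).
Euler's pentagonal recurrence: p(k) = p(k-1) + p(k-2) - p(k-5) - p(k-7) + p(k-12) + p(k-15) - ... (offsets j(3j∓1)/2, signs ++--, p(0)=1, p(<0)=0).
DP table for k = 0..186: p(0)=1, p(1)=1, p(2)=2, p(3)=3, p(4)=5, p(5)=7, p(6)=11, p(7)=15, p(8)=22, p(9)=30, p(10)=42, p(11)=56, p(12)=77, p(13)=101, p(14)=135, p(15)=176, p(16)=231, p(17)=297, p(18)=385, p(19)=490, p(20)=627, p(21)=792, p(22)=1002, p(23)=1255, p(24)=1575, p(25)=1958, p(26)=2436, p(27)=3010, p(28)=3718, p(29)=4565, p(30)=5604, p(31)=6842, p(32)=8349, p(33)=10143, p(34)=12310, p(35)=14883, p(36)=17977, p(37)=21637, p(38)=26015, p(39)=31185, p(40)=37338, p(41)=44583, p(42)=53174, p(43)=63261, p(44)=75175, p(45)=89134, p(46)=105558, p(47)=124754, p(48)=147273, p(49)=173525, p(50)=204226, p(51)=239943, p(52)=281589, p(53)=329931, p(54)=386155, p(55)=451276, p(56)=526823, p(57)=614154, p(58)=715220, p(59)=831820, p(60)=966467, p(61)=1121505, p(62)=1300156, p(63)=1505499, p(64)=1741630, p(65)=2012558, p(66)=2323520, p(67)=2679689, p(68)=3087735, p(69)=3554345, p(70)=4087968, p(71)=4697205, p(72)=5392783, p(73)=6185689, p(74)=7089500, p(75)=8118264, p(76)=9289091, p(77)=10619863, p(78)=12132164, p(79)=13848650, p(80)=15796476, p(81)=18004327, p(82)=20506255, p(83)=23338469, p(84)=26543660, p(85)=30167357, p(86)=34262962, p(87)=38887673, p(88)=44108109, p(89)=49995925, p(90)=56634173, p(91)=64112359, p(92)=72533807, p(93)=82010177, p(94)=92669720, p(95)=104651419, p(96)=118114304, p(97)=133230930, p(98)=150198136, p(99)=169229875, p(100)=190569292, p(101)=214481126, p(102)=241265379, p(103)=271248950, p(104)=304801365, p(105)=342325709, p(106)=384276336, p(107)=431149389, p(108)=483502844, p(109)=541946240, p(110)=607163746, p(111)=679903203, p(112)=761002156, p(113)=851376628, p(114)=952050665, p(115)=1064144451, p(116)=1188908248, p(117)=1327710076, p(118)=1482074143, p(119)=1653668665, p(120)=1844349560, p(121)=2056148051, p(122)=2291320912, p(123)=2552338241, p(124)=2841940500, p(125)=3163127352, p(126)=3519222692, p(127)=3913864295, p(128)=4351078600, p(129)=4835271870, p(130)=5371315400, p(131)=5964539504, p(132)=6620830889, p(133)=7346629512, p(134)=8149040695, p(135)=9035836076, p(136)=10015581680, p(137)=11097645016, p(138)=12292341831, p(139)=13610949895, p(140)=15065878135, p(141)=16670689208, p(142)=18440293320, p(143)=20390982757, p(144)=22540654445, p(145)=24908858009, p(146)=27517052599, p(147)=30388671978, p(148)=33549419497, p(149)=37027355200, p(150)=40853235313, p(151)=45060624582, p(152)=49686288421, p(153)=54770336324, p(154)=60356673280, p(155)=66493182097, p(156)=73232243759, p(157)=80630964769, p(158)=88751778802, p(159)=97662728555, p(160)=107438159466, p(161)=118159068427, p(162)=129913904637, p(163)=142798995930, p(164)=156919475295, p(165)=172389800255, p(166)=189334822579, p(167)=207890420102, p(168)=228204732751, p(169)=250438925115, p(170)=274768617130, p(171)=301384802048, p(172)=330495499613, p(173)=362326859895, p(174)=397125074750, p(175)=435157697830, p(176)=476715857290, p(177)=522115831195, p(178)=571701605655, p(179)=625846753120, p(180)=684957390936, p(181)=749474411781, p(182)=819876908323, p(183)=896684817527, p(184)=980462880430, p(185)=1071823774337, p(186)=1171432692373.
Final step: p(187) = p(186) + p(185) - p(182) - p(180) + p(175) + p(172) - p(165) - p(161) + p(152) + p(147) - p(136) - p(130) + p(117) + p(110) - p(95) - p(87) + p(70) + p(61) - p(42) - p(32) + p(11) + p(0)
= 1171432692373 + 1071823774337 - 819876908323 - 684957390936 + 435157697830 + 330495499613 - 172389800255 - 118159068427 + 49686288421 + 30388671978 - 10015581680 - 5371315400 + 1327710076 + 607163746 - 104651419 - 38887673 + 4087968 + 1121505 - 53174 - 8349 + 56 + 1
= 1280011042268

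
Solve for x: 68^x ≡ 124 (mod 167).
20

Baby-step giant-step with step n = ⌈√167⌉ = 13.
Baby steps 68^j mod 167 (j:value) for j=0..12: 0:1, 1:68, 2:115, 3:138, 4:32, 5:5, 6:6, 7:74, 8:22, 9:160, 10:25, 11:30, 12:36.
Giant-step multiplier: 68^(-13) ≡ 68^(166-13) = 68^153 ≡ 41 (mod 167).
Giant steps γ_i = 124·41^i mod 167: γ_0=124, γ_1=74 (in table at j=7).
x = i·n + j = 1·13 + 7 = 20.
Check: 68^20 ≡ 124 (mod 167).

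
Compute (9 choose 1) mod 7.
2

Using Lucas' theorem:
Write n=9 and k=1 in base 7:
n in base 7: [1, 2]
k in base 7: [0, 1]
C(9,1) mod 7 = ∏ C(n_i, k_i) mod 7
Digit binomials (mod 7): C(1,0) = 1; C(2,1) = 2
Product: 1 × 2 = 2 ≡ 2 (mod 7)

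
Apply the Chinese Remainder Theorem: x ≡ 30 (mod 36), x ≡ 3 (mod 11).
102

Using Chinese Remainder Theorem:
M = 36 × 11 = 396
M1 = 11, M2 = 36
y1 = 11^(-1) mod 36 = 23
y2 = 36^(-1) mod 11 = 4
x = (30×11×23 + 3×36×4) mod 396 = 102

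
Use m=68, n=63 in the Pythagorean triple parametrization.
(655, 8568, 8593)

Euclid's formula: a = m² - n², b = 2mn, c = m² + n²
m = 68, n = 63
a = 68² - 63² = 4624 - 3969 = 655
b = 2 × 68 × 63 = 8568
c = 68² + 63² = 4624 + 3969 = 8593
Verification: 655² + 8568² = 429025 + 73410624 = 73839649 = 8593² ✓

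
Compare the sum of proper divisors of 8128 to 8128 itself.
perfect

Proper divisors of 8128: sum = 1 + 2 + 4 + 8 + 16 + 32 + 64 + 127 + 254 + 508 + 1016 + 2032 + 4064 = 8128
Since 8128 = 8128, 8128 is perfect.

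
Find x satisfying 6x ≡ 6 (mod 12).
x ≡ 1 (mod 2)

gcd(6, 12) = 6, which divides 6, so solutions exist.
Divide through by 6: x ≡ 1 (mod 2).
The coefficient of x is now 1, so x ≡ 1 (mod 2).
Check: 6 × 1 = 6 ≡ 6 (mod 12).
x ≡ 1 (mod 2), giving 6 solutions mod 12.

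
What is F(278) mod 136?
81

Matrix identity: Q^n = [[F_(n+1), F_n], [F_n, F_(n-1)]] with Q = [[1,1],[1,0]].
n = 278 = 100010110₂. Square-and-multiply, entries mod 136:
Q^1 = [[1,1],[1,0]]
Q^2 = (Q^1)² = [[2,1],[1,1]]
Q^4 = (Q^2)² = [[5,3],[3,2]]
Q^8 = (Q^4)² = [[34,21],[21,13]]
Q^17 = (Q^8)²·Q = [[0,101],[101,35]]
Q^34 = (Q^17)² = [[1,135],[135,2]]
Q^69 = (Q^34)²·Q = [[135,2],[2,133]]
Q^139 = (Q^69)²·Q = [[133,5],[5,128]]
Q^278 = (Q^139)² = [[34,81],[81,89]]
F_278 mod 136 = Q^278[0][1] = 81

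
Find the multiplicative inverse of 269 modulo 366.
83

gcd(269, 366) = 1, so the inverse exists.
Extended Euclidean algorithm on (366, 269):
366 = 1 × 269 + 97  ⟹  97 = (1)·366 + (-1)·269
269 = 2 × 97 + 75  ⟹  75 = (-2)·366 + (3)·269
97 = 1 × 75 + 22  ⟹  22 = (3)·366 + (-4)·269
75 = 3 × 22 + 9  ⟹  9 = (-11)·366 + (15)·269
22 = 2 × 9 + 4  ⟹  4 = (25)·366 + (-34)·269
9 = 2 × 4 + 1  ⟹  1 = (-61)·366 + (83)·269
So (83)·269 ≡ 1 (mod 366), i.e. 269^(-1) ≡ 83 (mod 366).
Check: 269 × 83 = 22327 ≡ 1 (mod 366)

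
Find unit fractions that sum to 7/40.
1/6 + 1/120

Greedy algorithm:
7/40: ceiling(40/7) = 6, use 1/6
1/120: ceiling(120/1) = 120, use 1/120
Result: 7/40 = 1/6 + 1/120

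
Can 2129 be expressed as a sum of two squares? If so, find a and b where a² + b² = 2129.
23² + 40² (a=23, b=40)

Factorization: 2129 = 2129
By Fermat: n is sum of two squares iff every prime p ≡ 3 (mod 4) appears to even power.
All primes ≡ 3 (mod 4) appear to even power.
Search a = 0, 1, 2, … for 2129 - a² a perfect square: first hit at a = 23: 2129 - 529 = 1600 = 40².
2129 = 23² + 40² = 529 + 1600 ✓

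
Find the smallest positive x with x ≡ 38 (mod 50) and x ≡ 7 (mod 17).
738

Using Chinese Remainder Theorem:
M = 50 × 17 = 850
M1 = 17, M2 = 50
y1 = 17^(-1) mod 50 = 3
y2 = 50^(-1) mod 17 = 16
x = (38×17×3 + 7×50×16) mod 850 = 738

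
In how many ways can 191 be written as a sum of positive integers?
1820701100652

p(n) counts ways to write n as a sum of positive integers (order ignored).
Euler's pentagonal recurrence: p(k) = p(k-1) + p(k-2) - p(k-5) - p(k-7) + p(k-12) + p(k-15) - ... (offsets j(3j∓1)/2, signs ++--, p(0)=1, p(<0)=0).
DP table for k = 0..190: p(0)=1, p(1)=1, p(2)=2, p(3)=3, p(4)=5, p(5)=7, p(6)=11, p(7)=15, p(8)=22, p(9)=30, p(10)=42, p(11)=56, p(12)=77, p(13)=101, p(14)=135, p(15)=176, p(16)=231, p(17)=297, p(18)=385, p(19)=490, p(20)=627, p(21)=792, p(22)=1002, p(23)=1255, p(24)=1575, p(25)=1958, p(26)=2436, p(27)=3010, p(28)=3718, p(29)=4565, p(30)=5604, p(31)=6842, p(32)=8349, p(33)=10143, p(34)=12310, p(35)=14883, p(36)=17977, p(37)=21637, p(38)=26015, p(39)=31185, p(40)=37338, p(41)=44583, p(42)=53174, p(43)=63261, p(44)=75175, p(45)=89134, p(46)=105558, p(47)=124754, p(48)=147273, p(49)=173525, p(50)=204226, p(51)=239943, p(52)=281589, p(53)=329931, p(54)=386155, p(55)=451276, p(56)=526823, p(57)=614154, p(58)=715220, p(59)=831820, p(60)=966467, p(61)=1121505, p(62)=1300156, p(63)=1505499, p(64)=1741630, p(65)=2012558, p(66)=2323520, p(67)=2679689, p(68)=3087735, p(69)=3554345, p(70)=4087968, p(71)=4697205, p(72)=5392783, p(73)=6185689, p(74)=7089500, p(75)=8118264, p(76)=9289091, p(77)=10619863, p(78)=12132164, p(79)=13848650, p(80)=15796476, p(81)=18004327, p(82)=20506255, p(83)=23338469, p(84)=26543660, p(85)=30167357, p(86)=34262962, p(87)=38887673, p(88)=44108109, p(89)=49995925, p(90)=56634173, p(91)=64112359, p(92)=72533807, p(93)=82010177, p(94)=92669720, p(95)=104651419, p(96)=118114304, p(97)=133230930, p(98)=150198136, p(99)=169229875, p(100)=190569292, p(101)=214481126, p(102)=241265379, p(103)=271248950, p(104)=304801365, p(105)=342325709, p(106)=384276336, p(107)=431149389, p(108)=483502844, p(109)=541946240, p(110)=607163746, p(111)=679903203, p(112)=761002156, p(113)=851376628, p(114)=952050665, p(115)=1064144451, p(116)=1188908248, p(117)=1327710076, p(118)=1482074143, p(119)=1653668665, p(120)=1844349560, p(121)=2056148051, p(122)=2291320912, p(123)=2552338241, p(124)=2841940500, p(125)=3163127352, p(126)=3519222692, p(127)=3913864295, p(128)=4351078600, p(129)=4835271870, p(130)=5371315400, p(131)=5964539504, p(132)=6620830889, p(133)=7346629512, p(134)=8149040695, p(135)=9035836076, p(136)=10015581680, p(137)=11097645016, p(138)=12292341831, p(139)=13610949895, p(140)=15065878135, p(141)=16670689208, p(142)=18440293320, p(143)=20390982757, p(144)=22540654445, p(145)=24908858009, p(146)=27517052599, p(147)=30388671978, p(148)=33549419497, p(149)=37027355200, p(150)=40853235313, p(151)=45060624582, p(152)=49686288421, p(153)=54770336324, p(154)=60356673280, p(155)=66493182097, p(156)=73232243759, p(157)=80630964769, p(158)=88751778802, p(159)=97662728555, p(160)=107438159466, p(161)=118159068427, p(162)=129913904637, p(163)=142798995930, p(164)=156919475295, p(165)=172389800255, p(166)=189334822579, p(167)=207890420102, p(168)=228204732751, p(169)=250438925115, p(170)=274768617130, p(171)=301384802048, p(172)=330495499613, p(173)=362326859895, p(174)=397125074750, p(175)=435157697830, p(176)=476715857290, p(177)=522115831195, p(178)=571701605655, p(179)=625846753120, p(180)=684957390936, p(181)=749474411781, p(182)=819876908323, p(183)=896684817527, p(184)=980462880430, p(185)=1071823774337, p(186)=1171432692373, p(187)=1280011042268, p(188)=1398341745571, p(189)=1527273599625, p(190)=1667727404093.
Final step: p(191) = p(190) + p(189) - p(186) - p(184) + p(179) + p(176) - p(169) - p(165) + p(156) + p(151) - p(140) - p(134) + p(121) + p(114) - p(99) - p(91) + p(74) + p(65) - p(46) - p(36) + p(15) + p(4)
= 1667727404093 + 1527273599625 - 1171432692373 - 980462880430 + 625846753120 + 476715857290 - 250438925115 - 172389800255 + 73232243759 + 45060624582 - 15065878135 - 8149040695 + 2056148051 + 952050665 - 169229875 - 64112359 + 7089500 + 2012558 - 105558 - 17977 + 176 + 5
= 1820701100652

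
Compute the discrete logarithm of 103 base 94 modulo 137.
4

Baby-step giant-step with step n = ⌈√137⌉ = 12.
Baby steps 94^j mod 137 (j:value) for j=0..11: 0:1, 1:94, 2:68, 3:90, 4:103, 5:92, 6:17, 7:91, 8:60, 9:23, 10:107, 11:57.
h = 103 is already in the table at j=4, so x = 4.
Check: 94^4 ≡ 103 (mod 137).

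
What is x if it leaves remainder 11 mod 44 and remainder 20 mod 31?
671

Using Chinese Remainder Theorem:
M = 44 × 31 = 1364
M1 = 31, M2 = 44
y1 = 31^(-1) mod 44 = 27
y2 = 44^(-1) mod 31 = 12
x = (11×31×27 + 20×44×12) mod 1364 = 671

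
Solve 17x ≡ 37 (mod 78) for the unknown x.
x ≡ 71 (mod 78)

gcd(17, 78) = 1, which divides 37, so solutions exist.
Find 17^(-1) mod 78 by the extended Euclidean algorithm:
78 = 4 × 17 + 10  ⟹  10 = (1)·78 + (-4)·17
17 = 1 × 10 + 7  ⟹  7 = (-1)·78 + (5)·17
10 = 1 × 7 + 3  ⟹  3 = (2)·78 + (-9)·17
7 = 2 × 3 + 1  ⟹  1 = (-5)·78 + (23)·17
So (23)·17 ≡ 1 (mod 78), i.e. 17^(-1) ≡ 23 (mod 78).
x ≡ 23 × 37 = 851 ≡ 71 (mod 78).
Check: 17 × 71 = 1207 ≡ 37 (mod 78).
Unique solution: x ≡ 71 (mod 78)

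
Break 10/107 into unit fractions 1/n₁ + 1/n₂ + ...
1/11 + 1/393 + 1/231281 + 1/106981570641

Greedy algorithm:
10/107: ceiling(107/10) = 11, use 1/11
3/1177: ceiling(1177/3) = 393, use 1/393
2/462561: ceiling(462561/2) = 231281, use 1/231281
1/106981570641: ceiling(106981570641/1) = 106981570641, use 1/106981570641
Result: 10/107 = 1/11 + 1/393 + 1/231281 + 1/106981570641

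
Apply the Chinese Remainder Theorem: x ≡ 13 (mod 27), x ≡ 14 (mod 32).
526

Using Chinese Remainder Theorem:
M = 27 × 32 = 864
M1 = 32, M2 = 27
y1 = 32^(-1) mod 27 = 11
y2 = 27^(-1) mod 32 = 19
x = (13×32×11 + 14×27×19) mod 864 = 526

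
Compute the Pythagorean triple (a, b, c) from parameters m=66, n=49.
(1955, 6468, 6757)

Euclid's formula: a = m² - n², b = 2mn, c = m² + n²
m = 66, n = 49
a = 66² - 49² = 4356 - 2401 = 1955
b = 2 × 66 × 49 = 6468
c = 66² + 49² = 4356 + 2401 = 6757
Verification: 1955² + 6468² = 3822025 + 41835024 = 45657049 = 6757² ✓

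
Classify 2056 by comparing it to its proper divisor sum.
deficient

Proper divisors of 2056: sum = 1 + 2 + 4 + 8 + 257 + 514 + 1028 = 1814
Since 1814 < 2056, 2056 is deficient.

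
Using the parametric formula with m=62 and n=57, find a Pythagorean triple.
(595, 7068, 7093)

Euclid's formula: a = m² - n², b = 2mn, c = m² + n²
m = 62, n = 57
a = 62² - 57² = 3844 - 3249 = 595
b = 2 × 62 × 57 = 7068
c = 62² + 57² = 3844 + 3249 = 7093
Verification: 595² + 7068² = 354025 + 49956624 = 50310649 = 7093² ✓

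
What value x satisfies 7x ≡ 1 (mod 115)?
33

gcd(7, 115) = 1, so the inverse exists.
Extended Euclidean algorithm on (115, 7):
115 = 16 × 7 + 3  ⟹  3 = (1)·115 + (-16)·7
7 = 2 × 3 + 1  ⟹  1 = (-2)·115 + (33)·7
So (33)·7 ≡ 1 (mod 115), i.e. 7^(-1) ≡ 33 (mod 115).
Check: 7 × 33 = 231 ≡ 1 (mod 115)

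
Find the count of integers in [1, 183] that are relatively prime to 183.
120

183 = 3 × 61
φ(n) = n × ∏(1 - 1/p) for each prime p dividing n
φ(183) = 183 × (1 - 1/3) × (1 - 1/61) = 120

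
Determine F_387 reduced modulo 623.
212

Matrix identity: Q^n = [[F_(n+1), F_n], [F_n, F_(n-1)]] with Q = [[1,1],[1,0]].
n = 387 = 110000011₂. Square-and-multiply, entries mod 623:
Q^1 = [[1,1],[1,0]]
Q^3 = (Q^1)²·Q = [[3,2],[2,1]]
Q^6 = (Q^3)² = [[13,8],[8,5]]
Q^12 = (Q^6)² = [[233,144],[144,89]]
Q^24 = (Q^12)² = [[265,266],[266,622]]
Q^48 = (Q^24)² = [[183,448],[448,358]]
Q^96 = (Q^48)² = [[568,21],[21,547]]
Q^193 = (Q^96)²·Q = [[92,351],[351,364]]
Q^387 = (Q^193)²·Q = [[157,212],[212,568]]
F_387 mod 623 = Q^387[0][1] = 212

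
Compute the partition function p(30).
5604

p(n) counts ways to write n as a sum of positive integers (order ignored).
Euler's pentagonal recurrence: p(k) = p(k-1) + p(k-2) - p(k-5) - p(k-7) + p(k-12) + p(k-15) - ... (offsets j(3j∓1)/2, signs ++--, p(0)=1, p(<0)=0).
DP table for k = 0..29: p(0)=1, p(1)=1, p(2)=2, p(3)=3, p(4)=5, p(5)=7, p(6)=11, p(7)=15, p(8)=22, p(9)=30, p(10)=42, p(11)=56, p(12)=77, p(13)=101, p(14)=135, p(15)=176, p(16)=231, p(17)=297, p(18)=385, p(19)=490, p(20)=627, p(21)=792, p(22)=1002, p(23)=1255, p(24)=1575, p(25)=1958, p(26)=2436, p(27)=3010, p(28)=3718, p(29)=4565.
Final step: p(30) = p(29) + p(28) - p(25) - p(23) + p(18) + p(15) - p(8) - p(4)
= 4565 + 3718 - 1958 - 1255 + 385 + 176 - 22 - 5
= 5604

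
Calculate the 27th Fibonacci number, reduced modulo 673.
575

Matrix identity: Q^n = [[F_(n+1), F_n], [F_n, F_(n-1)]] with Q = [[1,1],[1,0]].
n = 27 = 11011₂. Square-and-multiply, entries mod 673:
Q^1 = [[1,1],[1,0]]
Q^3 = (Q^1)²·Q = [[3,2],[2,1]]
Q^6 = (Q^3)² = [[13,8],[8,5]]
Q^13 = (Q^6)²·Q = [[377,233],[233,144]]
Q^27 = (Q^13)²·Q = [[155,575],[575,253]]
F_27 mod 673 = Q^27[0][1] = 575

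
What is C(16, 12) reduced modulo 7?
0

Using Lucas' theorem:
Write n=16 and k=12 in base 7:
n in base 7: [2, 2]
k in base 7: [1, 5]
C(16,12) mod 7 = ∏ C(n_i, k_i) mod 7
Digit binomials (mod 7): C(2,1) = 2; C(2,5) = 0 (k_i > n_i)
Product: 2 × 0 = 0 ≡ 0 (mod 7)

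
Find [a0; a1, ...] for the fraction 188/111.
[1; 1, 2, 3, 1, 3, 2]

Euclidean algorithm steps:
188 = 1 × 111 + 77
111 = 1 × 77 + 34
77 = 2 × 34 + 9
34 = 3 × 9 + 7
9 = 1 × 7 + 2
7 = 3 × 2 + 1
2 = 2 × 1 + 0
Continued fraction: [1; 1, 2, 3, 1, 3, 2]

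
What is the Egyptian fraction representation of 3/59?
1/20 + 1/1180

Greedy algorithm:
3/59: ceiling(59/3) = 20, use 1/20
1/1180: ceiling(1180/1) = 1180, use 1/1180
Result: 3/59 = 1/20 + 1/1180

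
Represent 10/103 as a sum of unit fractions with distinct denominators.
1/11 + 1/162 + 1/183546

Greedy algorithm:
10/103: ceiling(103/10) = 11, use 1/11
7/1133: ceiling(1133/7) = 162, use 1/162
1/183546: ceiling(183546/1) = 183546, use 1/183546
Result: 10/103 = 1/11 + 1/162 + 1/183546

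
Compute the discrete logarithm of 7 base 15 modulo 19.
12

Baby-step giant-step with step n = ⌈√19⌉ = 5.
Baby steps 15^j mod 19 (j:value) for j=0..4: 0:1, 1:15, 2:16, 3:12, 4:9.
Giant-step multiplier: 15^(-5) ≡ 15^(18-5) = 15^13 ≡ 10 (mod 19).
Giant steps γ_i = 7·10^i mod 19: γ_0=7, γ_1=13, γ_2=16 (in table at j=2).
x = i·n + j = 2·5 + 2 = 12.
Check: 15^12 ≡ 7 (mod 19).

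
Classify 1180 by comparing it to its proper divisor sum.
abundant

Proper divisors of 1180: sum = 1 + 2 + 4 + 5 + 10 + 20 + 59 + 118 + 236 + 295 + 590 = 1340
Since 1340 > 1180, 1180 is abundant.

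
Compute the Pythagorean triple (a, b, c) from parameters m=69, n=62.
(917, 8556, 8605)

Euclid's formula: a = m² - n², b = 2mn, c = m² + n²
m = 69, n = 62
a = 69² - 62² = 4761 - 3844 = 917
b = 2 × 69 × 62 = 8556
c = 69² + 62² = 4761 + 3844 = 8605
Verification: 917² + 8556² = 840889 + 73205136 = 74046025 = 8605² ✓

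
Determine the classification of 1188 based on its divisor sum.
abundant

Proper divisors of 1188: sum = 1 + 2 + 3 + 4 + 6 + 9 + 11 + 12 + ... + 198 + 297 + 396 + 594 (23 divisors) = 2172
Since 2172 > 1188, 1188 is abundant.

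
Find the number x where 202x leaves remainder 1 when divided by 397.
57

gcd(202, 397) = 1, so the inverse exists.
Extended Euclidean algorithm on (397, 202):
397 = 1 × 202 + 195  ⟹  195 = (1)·397 + (-1)·202
202 = 1 × 195 + 7  ⟹  7 = (-1)·397 + (2)·202
195 = 27 × 7 + 6  ⟹  6 = (28)·397 + (-55)·202
7 = 1 × 6 + 1  ⟹  1 = (-29)·397 + (57)·202
So (57)·202 ≡ 1 (mod 397), i.e. 202^(-1) ≡ 57 (mod 397).
Check: 202 × 57 = 11514 ≡ 1 (mod 397)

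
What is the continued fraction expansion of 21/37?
[0; 1, 1, 3, 5]

Euclidean algorithm steps:
21 = 0 × 37 + 21
37 = 1 × 21 + 16
21 = 1 × 16 + 5
16 = 3 × 5 + 1
5 = 5 × 1 + 0
Continued fraction: [0; 1, 1, 3, 5]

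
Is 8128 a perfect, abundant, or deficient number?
perfect

Proper divisors of 8128: sum = 1 + 2 + 4 + 8 + 16 + 32 + 64 + 127 + 254 + 508 + 1016 + 2032 + 4064 = 8128
Since 8128 = 8128, 8128 is perfect.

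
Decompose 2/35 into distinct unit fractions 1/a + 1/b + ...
1/18 + 1/630

Greedy algorithm:
2/35: ceiling(35/2) = 18, use 1/18
1/630: ceiling(630/1) = 630, use 1/630
Result: 2/35 = 1/18 + 1/630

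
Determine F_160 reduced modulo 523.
473

Matrix identity: Q^n = [[F_(n+1), F_n], [F_n, F_(n-1)]] with Q = [[1,1],[1,0]].
n = 160 = 10100000₂. Square-and-multiply, entries mod 523:
Q^1 = [[1,1],[1,0]]
Q^2 = (Q^1)² = [[2,1],[1,1]]
Q^5 = (Q^2)²·Q = [[8,5],[5,3]]
Q^10 = (Q^5)² = [[89,55],[55,34]]
Q^20 = (Q^10)² = [[486,489],[489,520]]
Q^40 = (Q^20)² = [[433,314],[314,119]]
Q^80 = (Q^40)² = [[4,215],[215,312]]
Q^160 = (Q^80)² = [[217,473],[473,267]]
F_160 mod 523 = Q^160[0][1] = 473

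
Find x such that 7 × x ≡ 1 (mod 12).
7

gcd(7, 12) = 1, so the inverse exists.
Extended Euclidean algorithm on (12, 7):
12 = 1 × 7 + 5  ⟹  5 = (1)·12 + (-1)·7
7 = 1 × 5 + 2  ⟹  2 = (-1)·12 + (2)·7
5 = 2 × 2 + 1  ⟹  1 = (3)·12 + (-5)·7
So (-5)·7 ≡ 1 (mod 12), i.e. 7^(-1) ≡ -5 ≡ 7 (mod 12).
Check: 7 × 7 = 49 ≡ 1 (mod 12)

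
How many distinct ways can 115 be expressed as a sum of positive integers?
1064144451

p(n) counts ways to write n as a sum of positive integers (order ignored).
Euler's pentagonal recurrence: p(k) = p(k-1) + p(k-2) - p(k-5) - p(k-7) + p(k-12) + p(k-15) - ... (offsets j(3j∓1)/2, signs ++--, p(0)=1, p(<0)=0).
DP table for k = 0..114: p(0)=1, p(1)=1, p(2)=2, p(3)=3, p(4)=5, p(5)=7, p(6)=11, p(7)=15, p(8)=22, p(9)=30, p(10)=42, p(11)=56, p(12)=77, p(13)=101, p(14)=135, p(15)=176, p(16)=231, p(17)=297, p(18)=385, p(19)=490, p(20)=627, p(21)=792, p(22)=1002, p(23)=1255, p(24)=1575, p(25)=1958, p(26)=2436, p(27)=3010, p(28)=3718, p(29)=4565, p(30)=5604, p(31)=6842, p(32)=8349, p(33)=10143, p(34)=12310, p(35)=14883, p(36)=17977, p(37)=21637, p(38)=26015, p(39)=31185, p(40)=37338, p(41)=44583, p(42)=53174, p(43)=63261, p(44)=75175, p(45)=89134, p(46)=105558, p(47)=124754, p(48)=147273, p(49)=173525, p(50)=204226, p(51)=239943, p(52)=281589, p(53)=329931, p(54)=386155, p(55)=451276, p(56)=526823, p(57)=614154, p(58)=715220, p(59)=831820, p(60)=966467, p(61)=1121505, p(62)=1300156, p(63)=1505499, p(64)=1741630, p(65)=2012558, p(66)=2323520, p(67)=2679689, p(68)=3087735, p(69)=3554345, p(70)=4087968, p(71)=4697205, p(72)=5392783, p(73)=6185689, p(74)=7089500, p(75)=8118264, p(76)=9289091, p(77)=10619863, p(78)=12132164, p(79)=13848650, p(80)=15796476, p(81)=18004327, p(82)=20506255, p(83)=23338469, p(84)=26543660, p(85)=30167357, p(86)=34262962, p(87)=38887673, p(88)=44108109, p(89)=49995925, p(90)=56634173, p(91)=64112359, p(92)=72533807, p(93)=82010177, p(94)=92669720, p(95)=104651419, p(96)=118114304, p(97)=133230930, p(98)=150198136, p(99)=169229875, p(100)=190569292, p(101)=214481126, p(102)=241265379, p(103)=271248950, p(104)=304801365, p(105)=342325709, p(106)=384276336, p(107)=431149389, p(108)=483502844, p(109)=541946240, p(110)=607163746, p(111)=679903203, p(112)=761002156, p(113)=851376628, p(114)=952050665.
Final step: p(115) = p(114) + p(113) - p(110) - p(108) + p(103) + p(100) - p(93) - p(89) + p(80) + p(75) - p(64) - p(58) + p(45) + p(38) - p(23) - p(15)
= 952050665 + 851376628 - 607163746 - 483502844 + 271248950 + 190569292 - 82010177 - 49995925 + 15796476 + 8118264 - 1741630 - 715220 + 89134 + 26015 - 1255 - 176
= 1064144451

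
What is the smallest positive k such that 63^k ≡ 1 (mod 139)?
23

139 is prime, so ord(63) divides φ(139) = 138.
Divisors of 138: 1, 2, 3, 6, 23, 46, 69, 138.
Repeated squaring: 63^1 ≡ 63, 63^2 ≡ 77, 63^4 ≡ 91, 63^8 ≡ 80, 63^16 ≡ 6, 63^32 ≡ 36, 63^64 ≡ 45, 63^128 ≡ 79 (mod 139).
Test 63^d mod 139 for each divisor d in increasing order:
63^1 ≡ 63
63^2 ≡ 77
63^3 = 63^2·63^1 ≡ 125
63^6 = 63^4·63^2 ≡ 57
63^23 = 63^16·63^4·63^2·63^1 ≡ 1  ← first divisor giving 1
The order is 23.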